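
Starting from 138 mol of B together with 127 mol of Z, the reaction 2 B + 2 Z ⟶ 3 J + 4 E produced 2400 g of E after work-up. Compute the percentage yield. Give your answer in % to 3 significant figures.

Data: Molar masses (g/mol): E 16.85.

56.1 %

n(B) = 138.0 mol
n(Z) = 127.0 mol
n/ν → B: 69.00, Z: 63.50; Z is limiting.
theoretical n(E) = (4/2) × 127.0 = 254.0 mol → 4280 g
% yield = 2400 / 4280 × 100 = 56.07 %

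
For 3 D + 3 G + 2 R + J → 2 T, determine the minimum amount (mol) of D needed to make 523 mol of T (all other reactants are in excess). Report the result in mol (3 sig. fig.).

785 mol

n(T) = 523.0 mol
n(D) = (3/2) × 523.0 = 784.5 mol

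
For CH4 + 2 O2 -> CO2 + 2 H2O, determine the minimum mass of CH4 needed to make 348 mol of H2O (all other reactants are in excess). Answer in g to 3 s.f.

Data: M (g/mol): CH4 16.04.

n(H2O) = 348.0 mol
n(CH4) = (1/2) × 348.0 = 174.0 mol
mass = 174.0 × 16.04 = 2791 g

2790 g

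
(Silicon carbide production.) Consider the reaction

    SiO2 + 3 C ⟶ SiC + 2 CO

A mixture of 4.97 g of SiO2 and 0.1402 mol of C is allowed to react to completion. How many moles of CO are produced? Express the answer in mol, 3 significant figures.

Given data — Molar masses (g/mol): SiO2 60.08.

n(SiO2) = 4.970 / 60.08 = 0.08272 mol
n(C) = 0.1402 mol
n/ν for SiO2 = 0.08272/1 = 0.08272
n/ν for C = 0.1402/3 = 0.04673
Smallest n/ν is C → limiting reagent.
n(CO) = (2/3) × 0.1402 = 0.09347 mol

0.0935 mol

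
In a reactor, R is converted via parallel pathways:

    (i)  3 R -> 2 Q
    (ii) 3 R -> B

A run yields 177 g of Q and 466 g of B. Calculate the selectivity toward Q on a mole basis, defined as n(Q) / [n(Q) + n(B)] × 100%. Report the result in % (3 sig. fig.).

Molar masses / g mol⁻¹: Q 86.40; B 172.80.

43.2 %

n(Q) = 177 / 86.40 = 2.049 mol
n(B) = 466 / 172.80 = 2.697 mol
selectivity = 2.049/(2.049+2.697) × 100 = 43.17 %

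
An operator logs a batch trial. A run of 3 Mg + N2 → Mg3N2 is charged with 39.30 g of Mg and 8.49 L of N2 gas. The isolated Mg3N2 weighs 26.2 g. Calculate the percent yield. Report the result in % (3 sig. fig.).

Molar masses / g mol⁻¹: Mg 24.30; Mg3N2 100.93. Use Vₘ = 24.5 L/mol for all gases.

74.9 %

n(Mg) = 39.30 / 24.30 = 1.617 mol
n(N2) = 8.490 / 24.5 = 0.3465 mol
n/ν → Mg: 0.5390, N2: 0.3465; N2 is limiting.
theoretical n(Mg3N2) = (1/1) × 0.3465 = 0.3465 mol → 34.97 g
% yield = 26.2 / 34.97 × 100 = 74.92 %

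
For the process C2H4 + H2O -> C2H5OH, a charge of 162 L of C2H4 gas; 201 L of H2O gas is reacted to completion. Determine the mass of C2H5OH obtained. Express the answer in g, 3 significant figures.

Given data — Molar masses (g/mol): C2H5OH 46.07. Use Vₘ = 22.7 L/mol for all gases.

n(C2H4) = 162.0 / 22.7 = 7.137 mol
n(H2O) = 201.0 / 22.7 = 8.855 mol
n/ν for C2H4 = 7.137/1 = 7.137
n/ν for H2O = 8.855/1 = 8.855
Smallest n/ν is C2H4 → limiting reagent.
n(C2H5OH) = (1/1) × 7.137 = 7.137 mol
mass = 7.137 × 46.07 = 328.8 g

329 g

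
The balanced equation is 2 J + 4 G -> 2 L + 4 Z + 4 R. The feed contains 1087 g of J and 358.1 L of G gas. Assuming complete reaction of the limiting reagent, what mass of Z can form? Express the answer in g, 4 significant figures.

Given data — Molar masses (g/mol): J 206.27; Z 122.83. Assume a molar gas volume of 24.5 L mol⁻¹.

n(J) = 1087 / 206.27 = 5.270 mol
n(G) = 358.1 / 24.5 = 14.62 mol
n/ν for J = 5.270/2 = 2.635
n/ν for G = 14.62/4 = 3.655
Smallest n/ν is J → limiting reagent.
n(Z) = (4/2) × 5.270 = 10.54 mol
mass = 10.54 × 122.83 = 1295 g

1295 g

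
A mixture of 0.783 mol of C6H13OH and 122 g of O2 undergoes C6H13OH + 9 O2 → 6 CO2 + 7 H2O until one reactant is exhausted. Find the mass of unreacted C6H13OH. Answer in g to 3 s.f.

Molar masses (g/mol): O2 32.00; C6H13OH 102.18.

n(C6H13OH) = 0.7830 mol
n(O2) = 122.0 / 32.00 = 3.813 mol
n/ν for C6H13OH = 0.7830/1 = 0.7830
n/ν for O2 = 3.813/9 = 0.4237
Smallest n/ν is O2 → limiting reagent.
C6H13OH consumed = (1/9) × 3.813 = 0.4237 mol
C6H13OH remaining = 0.7830 − 0.4237 = 0.3593 mol
mass = 0.3593 × 102.18 = 36.71 g

36.7 g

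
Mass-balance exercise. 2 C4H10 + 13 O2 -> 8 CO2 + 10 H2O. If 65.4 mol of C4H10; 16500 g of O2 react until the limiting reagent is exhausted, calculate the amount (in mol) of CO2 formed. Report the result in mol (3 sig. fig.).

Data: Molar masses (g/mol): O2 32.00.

262 mol

n(C4H10) = 65.40 mol
n(O2) = 16500 / 32.00 = 515.6 mol
n/ν for C4H10 = 65.40/2 = 32.70
n/ν for O2 = 515.6/13 = 39.66
Smallest n/ν is C4H10 → limiting reagent.
n(CO2) = (8/2) × 65.40 = 261.6 mol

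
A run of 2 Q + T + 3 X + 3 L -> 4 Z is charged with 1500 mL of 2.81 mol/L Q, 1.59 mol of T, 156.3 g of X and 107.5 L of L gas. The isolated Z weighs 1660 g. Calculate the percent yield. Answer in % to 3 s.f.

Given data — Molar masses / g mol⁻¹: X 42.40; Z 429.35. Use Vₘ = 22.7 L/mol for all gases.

n(Q) = 2.81 × 1500/1000 = 4.215 mol
n(T) = 1.590 mol
n(X) = 156.3 / 42.40 = 3.686 mol
n(L) = 107.5 / 22.7 = 4.736 mol
n/ν → Q: 2.108, T: 1.590, X: 1.229, L: 1.579; X is limiting.
theoretical n(Z) = (4/3) × 3.686 = 4.915 mol → 2110 g
% yield = 1660 / 2110 × 100 = 78.67 %

78.7 %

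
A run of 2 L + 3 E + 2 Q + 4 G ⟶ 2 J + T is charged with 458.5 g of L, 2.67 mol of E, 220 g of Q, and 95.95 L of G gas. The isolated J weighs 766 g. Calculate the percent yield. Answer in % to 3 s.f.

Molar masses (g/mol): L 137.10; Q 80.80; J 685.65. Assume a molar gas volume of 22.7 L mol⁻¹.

62.8 %

n(L) = 458.5 / 137.10 = 3.344 mol
n(E) = 2.670 mol
n(Q) = 220.0 / 80.80 = 2.723 mol
n(G) = 95.95 / 22.7 = 4.227 mol
n/ν → L: 1.672, E: 0.8900, Q: 1.362, G: 1.057; E is limiting.
theoretical n(J) = (2/3) × 2.670 = 1.780 mol → 1220 g
% yield = 766 / 1220 × 100 = 62.79 %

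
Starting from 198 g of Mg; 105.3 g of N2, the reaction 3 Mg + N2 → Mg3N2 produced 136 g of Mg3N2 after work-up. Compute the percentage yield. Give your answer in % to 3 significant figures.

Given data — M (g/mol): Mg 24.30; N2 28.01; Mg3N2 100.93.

n(Mg) = 198.0 / 24.30 = 8.148 mol
n(N2) = 105.3 / 28.01 = 3.759 mol
n/ν → Mg: 2.716, N2: 3.759; Mg is limiting.
theoretical n(Mg3N2) = (1/3) × 8.148 = 2.716 mol → 274.1 g
% yield = 136 / 274.1 × 100 = 49.62 %

49.6 %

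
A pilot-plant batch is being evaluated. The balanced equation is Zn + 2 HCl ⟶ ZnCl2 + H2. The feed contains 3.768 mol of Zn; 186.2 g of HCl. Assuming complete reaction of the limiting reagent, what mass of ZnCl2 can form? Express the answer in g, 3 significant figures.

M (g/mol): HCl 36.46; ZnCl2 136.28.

n(Zn) = 3.768 mol
n(HCl) = 186.2 / 36.46 = 5.107 mol
n/ν for Zn = 3.768/1 = 3.768
n/ν for HCl = 5.107/2 = 2.554
Smallest n/ν is HCl → limiting reagent.
n(ZnCl2) = (1/2) × 5.107 = 2.554 mol
mass = 2.554 × 136.28 = 348.1 g

348 g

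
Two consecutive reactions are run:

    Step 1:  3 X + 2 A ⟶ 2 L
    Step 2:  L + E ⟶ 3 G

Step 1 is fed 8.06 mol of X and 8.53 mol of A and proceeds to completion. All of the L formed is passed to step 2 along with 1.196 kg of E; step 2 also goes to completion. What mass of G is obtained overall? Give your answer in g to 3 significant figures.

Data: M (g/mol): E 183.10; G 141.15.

Step 1:
n(X) = 8.060 mol
n(A) = 8.530 mol
n/ν for X = 8.060/3 = 2.687
n/ν for A = 8.530/2 = 4.265
Smallest n/ν is X → limiting reagent.
n(L) produced = (2/3) × 8.060 = 5.373 mol
Step 2:
n(L) available = 5.373 mol
n(E) = 1.196×1000 / 183.10 = 6.532 mol
n/ν for L = 5.373/1 = 5.373
n/ν for E = 6.532/1 = 6.532
Smallest n/ν is L → limiting reagent.
n(G) = (3/1) × 5.373 = 16.12 mol
mass = 16.12 × 141.15 = 2275 g

2280 g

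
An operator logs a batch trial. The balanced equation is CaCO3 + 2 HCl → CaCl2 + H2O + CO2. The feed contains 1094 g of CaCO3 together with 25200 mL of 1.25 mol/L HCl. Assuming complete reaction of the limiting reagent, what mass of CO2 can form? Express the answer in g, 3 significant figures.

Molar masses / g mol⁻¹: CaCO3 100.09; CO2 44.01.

n(CaCO3) = 1094 / 100.09 = 10.93 mol
n(HCl) = 1.25 × 25200/1000 = 31.50 mol
n/ν → CaCO3: 10.93, HCl: 15.75; CaCO3 is limiting.
n(CO2) = (1/1) × 10.93 = 10.93 mol
mass = 10.93 × 44.01 = 481.0 g

481 g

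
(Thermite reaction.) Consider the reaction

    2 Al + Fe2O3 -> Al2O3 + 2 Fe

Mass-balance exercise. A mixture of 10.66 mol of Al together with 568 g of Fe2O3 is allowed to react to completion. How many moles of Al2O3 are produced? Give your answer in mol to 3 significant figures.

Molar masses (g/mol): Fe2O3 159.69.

n(Al) = 10.66 mol
n(Fe2O3) = 568.0 / 159.69 = 3.557 mol
n/ν for Al = 10.66/2 = 5.330
n/ν for Fe2O3 = 3.557/1 = 3.557
Smallest n/ν is Fe2O3 → limiting reagent.
n(Al2O3) = (1/1) × 3.557 = 3.557 mol

3.56 mol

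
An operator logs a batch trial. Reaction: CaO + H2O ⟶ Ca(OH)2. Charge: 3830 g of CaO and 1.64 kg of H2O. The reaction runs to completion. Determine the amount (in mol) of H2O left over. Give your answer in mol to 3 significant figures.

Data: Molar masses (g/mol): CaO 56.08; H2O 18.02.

n(CaO) = 3830 / 56.08 = 68.30 mol
n(H2O) = 1.640×1000 / 18.02 = 91.01 mol
n/ν → CaO: 68.30, H2O: 91.01; CaO is limiting.
H2O consumed = (1/1) × 68.30 = 68.30 mol
H2O remaining = 91.01 − 68.30 = 22.71 mol

22.7 mol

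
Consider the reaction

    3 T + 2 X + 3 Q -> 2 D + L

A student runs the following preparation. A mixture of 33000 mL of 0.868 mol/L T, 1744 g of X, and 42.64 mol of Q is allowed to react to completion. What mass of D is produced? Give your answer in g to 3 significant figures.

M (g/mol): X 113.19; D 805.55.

n(T) = 0.868 × 33000/1000 = 28.64 mol
n(X) = 1744 / 113.19 = 15.41 mol
n(Q) = 42.64 mol
n/ν for T = 28.64/3 = 9.547
n/ν for X = 15.41/2 = 7.705
n/ν for Q = 42.64/3 = 14.21
Smallest n/ν is X → limiting reagent.
n(D) = (2/2) × 15.41 = 15.41 mol
mass = 15.41 × 805.55 = 12410 g

12400 g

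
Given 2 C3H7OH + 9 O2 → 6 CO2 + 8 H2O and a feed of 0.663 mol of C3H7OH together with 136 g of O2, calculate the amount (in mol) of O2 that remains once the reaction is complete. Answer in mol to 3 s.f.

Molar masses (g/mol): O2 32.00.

1.27 mol

n(C3H7OH) = 0.6630 mol
n(O2) = 136.0 / 32.00 = 4.250 mol
n/ν for C3H7OH = 0.6630/2 = 0.3315
n/ν for O2 = 4.250/9 = 0.4722
Smallest n/ν is C3H7OH → limiting reagent.
O2 consumed = (9/2) × 0.6630 = 2.984 mol
O2 remaining = 4.250 − 2.984 = 1.266 mol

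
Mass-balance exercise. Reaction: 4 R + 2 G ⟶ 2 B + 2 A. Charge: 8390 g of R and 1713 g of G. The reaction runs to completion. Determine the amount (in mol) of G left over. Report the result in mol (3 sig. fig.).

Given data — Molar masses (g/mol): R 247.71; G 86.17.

n(R) = 8390 / 247.71 = 33.87 mol
n(G) = 1713 / 86.17 = 19.88 mol
n/ν for R = 33.87/4 = 8.468
n/ν for G = 19.88/2 = 9.940
Smallest n/ν is R → limiting reagent.
G consumed = (2/4) × 33.87 = 16.94 mol
G remaining = 19.88 − 16.94 = 2.940 mol

2.94 mol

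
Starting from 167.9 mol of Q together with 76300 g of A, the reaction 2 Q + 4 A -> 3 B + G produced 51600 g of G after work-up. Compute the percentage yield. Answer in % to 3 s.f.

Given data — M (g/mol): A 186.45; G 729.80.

n(Q) = 167.9 mol
n(A) = 76300 / 186.45 = 409.2 mol
n/ν for Q = 167.9/2 = 83.95
n/ν for A = 409.2/4 = 102.3
Smallest n/ν is Q → limiting reagent.
theoretical n(G) = (1/2) × 167.9 = 83.95 mol → 61270 g
% yield = 51600 / 61270 × 100 = 84.22 %

84.2 %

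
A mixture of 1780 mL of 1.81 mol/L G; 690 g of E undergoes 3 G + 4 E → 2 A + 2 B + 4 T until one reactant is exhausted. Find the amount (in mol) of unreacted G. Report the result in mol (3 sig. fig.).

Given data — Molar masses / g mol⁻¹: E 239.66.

1.06 mol

n(G) = 1.81 × 1780/1000 = 3.222 mol
n(E) = 690.0 / 239.66 = 2.879 mol
n/ν → G: 1.074, E: 0.7198; E is limiting.
G consumed = (3/4) × 2.879 = 2.159 mol
G remaining = 3.222 − 2.159 = 1.063 mol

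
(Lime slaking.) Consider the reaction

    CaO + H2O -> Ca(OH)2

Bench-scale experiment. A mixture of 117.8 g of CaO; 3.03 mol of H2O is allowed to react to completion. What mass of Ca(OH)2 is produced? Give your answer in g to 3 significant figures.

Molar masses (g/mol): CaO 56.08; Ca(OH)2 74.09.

n(CaO) = 117.8 / 56.08 = 2.101 mol
n(H2O) = 3.030 mol
n/ν for CaO = 2.101/1 = 2.101
n/ν for H2O = 3.030/1 = 3.030
Smallest n/ν is CaO → limiting reagent.
n(Ca(OH)2) = (1/1) × 2.101 = 2.101 mol
mass = 2.101 × 74.09 = 155.7 g

156 g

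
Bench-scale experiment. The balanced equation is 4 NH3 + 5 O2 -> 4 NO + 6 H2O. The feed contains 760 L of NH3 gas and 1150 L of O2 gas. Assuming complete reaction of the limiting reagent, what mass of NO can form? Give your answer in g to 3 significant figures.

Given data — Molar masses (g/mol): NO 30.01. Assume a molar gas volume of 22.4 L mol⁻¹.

n(NH3) = 760.0 / 22.4 = 33.93 mol
n(O2) = 1150 / 22.4 = 51.34 mol
n/ν → NH3: 8.483, O2: 10.27; NH3 is limiting.
n(NO) = (4/4) × 33.93 = 33.93 mol
mass = 33.93 × 30.01 = 1018 g

1020 g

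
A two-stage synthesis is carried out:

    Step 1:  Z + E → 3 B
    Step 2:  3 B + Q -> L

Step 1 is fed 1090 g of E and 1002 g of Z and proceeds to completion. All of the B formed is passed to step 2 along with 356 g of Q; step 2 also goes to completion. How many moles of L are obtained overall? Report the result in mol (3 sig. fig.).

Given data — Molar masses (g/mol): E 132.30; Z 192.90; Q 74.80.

Step 1:
n(E) = 1090 / 132.30 = 8.239 mol
n(Z) = 1002 / 192.90 = 5.194 mol
n/ν for E = 8.239/1 = 8.239
n/ν for Z = 5.194/1 = 5.194
Smallest n/ν is Z → limiting reagent.
n(B) produced = (3/1) × 5.194 = 15.58 mol
Step 2:
n(B) available = 15.58 mol
n(Q) = 356.0 / 74.80 = 4.759 mol
n/ν for B = 15.58/3 = 5.193
n/ν for Q = 4.759/1 = 4.759
Smallest n/ν is Q → limiting reagent.
n(L) = (1/1) × 4.759 = 4.759 mol

4.76 mol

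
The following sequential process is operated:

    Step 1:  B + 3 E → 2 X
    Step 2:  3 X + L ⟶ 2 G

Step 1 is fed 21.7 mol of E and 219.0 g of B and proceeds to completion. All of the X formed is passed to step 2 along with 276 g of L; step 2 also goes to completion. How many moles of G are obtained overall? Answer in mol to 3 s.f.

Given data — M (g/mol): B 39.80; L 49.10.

7.34 mol

Step 1:
n(E) = 21.70 mol
n(B) = 219.0 / 39.80 = 5.503 mol
n/ν → E: 7.233, B: 5.503; B is limiting.
n(X) produced = (2/1) × 5.503 = 11.01 mol
Step 2:
n(X) available = 11.01 mol
n(L) = 276.0 / 49.10 = 5.621 mol
n/ν → X: 3.670, L: 5.621; X is limiting.
n(G) = (2/3) × 11.01 = 7.340 mol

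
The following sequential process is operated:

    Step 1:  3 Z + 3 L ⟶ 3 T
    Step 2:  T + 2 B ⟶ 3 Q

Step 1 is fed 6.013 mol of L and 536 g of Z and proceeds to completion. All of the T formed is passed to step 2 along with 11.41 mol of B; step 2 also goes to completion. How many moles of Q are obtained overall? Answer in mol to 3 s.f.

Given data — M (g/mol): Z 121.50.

Step 1:
n(L) = 6.013 mol
n(Z) = 536.0 / 121.50 = 4.412 mol
n/ν → L: 2.004, Z: 1.471; Z is limiting.
n(T) produced = (3/3) × 4.412 = 4.412 mol
Step 2:
n(T) available = 4.412 mol
n(B) = 11.41 mol
n/ν → T: 4.412, B: 5.705; T is limiting.
n(Q) = (3/1) × 4.412 = 13.24 mol

13.2 mol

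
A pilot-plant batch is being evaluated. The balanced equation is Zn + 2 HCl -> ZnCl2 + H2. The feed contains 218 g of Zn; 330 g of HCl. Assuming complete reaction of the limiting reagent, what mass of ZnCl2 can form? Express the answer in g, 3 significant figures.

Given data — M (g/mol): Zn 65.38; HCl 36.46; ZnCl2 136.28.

454 g

n(Zn) = 218.0 / 65.38 = 3.334 mol
n(HCl) = 330.0 / 36.46 = 9.051 mol
n/ν for Zn = 3.334/1 = 3.334
n/ν for HCl = 9.051/2 = 4.526
Smallest n/ν is Zn → limiting reagent.
n(ZnCl2) = (1/1) × 3.334 = 3.334 mol
mass = 3.334 × 136.28 = 454.4 g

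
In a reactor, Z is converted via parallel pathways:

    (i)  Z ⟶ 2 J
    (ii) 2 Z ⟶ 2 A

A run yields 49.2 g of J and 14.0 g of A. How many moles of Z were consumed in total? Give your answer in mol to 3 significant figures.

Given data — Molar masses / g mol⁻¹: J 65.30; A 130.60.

0.484 mol

n(J) = 49.2 / 65.30 = 0.7534 mol
n(A) = 14.0 / 130.60 = 0.1072 mol
n(Z) via (i) = (1/2)×0.7534 = 0.3767 mol
n(Z) via (ii) = (2/2)×0.1072 = 0.1072 mol
total n(Z) = 0.3767 + 0.1072 = 0.4839 mol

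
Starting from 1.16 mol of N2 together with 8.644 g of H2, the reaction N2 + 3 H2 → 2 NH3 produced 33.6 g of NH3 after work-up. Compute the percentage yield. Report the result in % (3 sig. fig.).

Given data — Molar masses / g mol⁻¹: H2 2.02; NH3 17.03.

85.0 %

n(N2) = 1.160 mol
n(H2) = 8.644 / 2.02 = 4.279 mol
n/ν for N2 = 1.160/1 = 1.160
n/ν for H2 = 4.279/3 = 1.426
Smallest n/ν is N2 → limiting reagent.
theoretical n(NH3) = (2/1) × 1.160 = 2.320 mol → 39.51 g
% yield = 33.6 / 39.51 × 100 = 85.04 %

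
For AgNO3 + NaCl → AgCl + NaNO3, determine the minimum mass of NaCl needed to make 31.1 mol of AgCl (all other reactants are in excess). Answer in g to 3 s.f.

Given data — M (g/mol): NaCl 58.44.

n(AgCl) = 31.10 mol
n(NaCl) = (1/1) × 31.10 = 31.10 mol
mass = 31.10 × 58.44 = 1817 g

1820 g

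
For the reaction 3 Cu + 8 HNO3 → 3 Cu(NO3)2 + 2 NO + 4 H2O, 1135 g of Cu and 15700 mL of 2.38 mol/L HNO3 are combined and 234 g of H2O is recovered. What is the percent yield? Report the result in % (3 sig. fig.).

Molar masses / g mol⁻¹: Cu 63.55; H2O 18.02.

n(Cu) = 1135 / 63.55 = 17.86 mol
n(HNO3) = 2.38 × 15700/1000 = 37.37 mol
n/ν → Cu: 5.953, HNO3: 4.671; HNO3 is limiting.
theoretical n(H2O) = (4/8) × 37.37 = 18.69 mol → 336.8 g
% yield = 234 / 336.8 × 100 = 69.48 %

69.5 %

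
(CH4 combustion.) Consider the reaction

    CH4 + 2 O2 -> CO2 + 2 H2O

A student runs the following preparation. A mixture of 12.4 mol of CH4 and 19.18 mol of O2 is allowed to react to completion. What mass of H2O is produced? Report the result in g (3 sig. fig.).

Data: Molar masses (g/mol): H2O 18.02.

346 g

n(CH4) = 12.40 mol
n(O2) = 19.18 mol
n/ν for CH4 = 12.40/1 = 12.40
n/ν for O2 = 19.18/2 = 9.590
Smallest n/ν is O2 → limiting reagent.
n(H2O) = (2/2) × 19.18 = 19.18 mol
mass = 19.18 × 18.02 = 345.6 g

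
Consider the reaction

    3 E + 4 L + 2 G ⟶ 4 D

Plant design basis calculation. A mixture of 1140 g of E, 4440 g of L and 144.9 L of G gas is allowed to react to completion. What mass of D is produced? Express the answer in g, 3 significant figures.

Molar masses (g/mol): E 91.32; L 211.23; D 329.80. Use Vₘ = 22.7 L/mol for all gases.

n(E) = 1140 / 91.32 = 12.48 mol
n(L) = 4440 / 211.23 = 21.02 mol
n(G) = 144.9 / 22.7 = 6.383 mol
n/ν for E = 12.48/3 = 4.160
n/ν for L = 21.02/4 = 5.255
n/ν for G = 6.383/2 = 3.192
Smallest n/ν is G → limiting reagent.
n(D) = (4/2) × 6.383 = 12.77 mol
mass = 12.77 × 329.80 = 4212 g

4210 g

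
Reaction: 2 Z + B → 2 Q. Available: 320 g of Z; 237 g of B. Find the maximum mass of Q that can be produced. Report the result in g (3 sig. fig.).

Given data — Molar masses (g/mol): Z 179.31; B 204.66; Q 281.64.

n(Z) = 320.0 / 179.31 = 1.785 mol
n(B) = 237.0 / 204.66 = 1.158 mol
n/ν → Z: 0.8925, B: 1.158; Z is limiting.
n(Q) = (2/2) × 1.785 = 1.785 mol
mass = 1.785 × 281.64 = 502.7 g

503 g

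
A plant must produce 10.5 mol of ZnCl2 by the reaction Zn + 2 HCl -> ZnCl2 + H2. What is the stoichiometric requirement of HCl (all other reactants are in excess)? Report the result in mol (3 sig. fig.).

n(ZnCl2) = 10.50 mol
n(HCl) = (2/1) × 10.50 = 21.00 mol

21.0 mol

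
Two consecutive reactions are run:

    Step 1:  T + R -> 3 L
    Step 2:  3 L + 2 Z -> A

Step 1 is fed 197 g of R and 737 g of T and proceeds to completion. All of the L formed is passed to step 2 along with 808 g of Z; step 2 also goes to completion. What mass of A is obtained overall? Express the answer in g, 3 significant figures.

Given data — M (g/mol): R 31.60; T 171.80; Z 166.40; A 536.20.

1300 g

Step 1:
n(R) = 197.0 / 31.60 = 6.234 mol
n(T) = 737.0 / 171.80 = 4.290 mol
n/ν for R = 6.234/1 = 6.234
n/ν for T = 4.290/1 = 4.290
Smallest n/ν is T → limiting reagent.
n(L) produced = (3/1) × 4.290 = 12.87 mol
Step 2:
n(L) available = 12.87 mol
n(Z) = 808.0 / 166.40 = 4.856 mol
n/ν for L = 12.87/3 = 4.290
n/ν for Z = 4.856/2 = 2.428
Smallest n/ν is Z → limiting reagent.
n(A) = (1/2) × 4.856 = 2.428 mol
mass = 2.428 × 536.20 = 1302 g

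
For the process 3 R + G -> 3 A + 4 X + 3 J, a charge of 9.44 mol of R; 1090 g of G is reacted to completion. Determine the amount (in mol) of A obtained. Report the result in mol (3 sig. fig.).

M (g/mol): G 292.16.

9.44 mol

n(R) = 9.440 mol
n(G) = 1090 / 292.16 = 3.731 mol
n/ν → R: 3.147, G: 3.731; R is limiting.
n(A) = (3/3) × 9.440 = 9.440 mol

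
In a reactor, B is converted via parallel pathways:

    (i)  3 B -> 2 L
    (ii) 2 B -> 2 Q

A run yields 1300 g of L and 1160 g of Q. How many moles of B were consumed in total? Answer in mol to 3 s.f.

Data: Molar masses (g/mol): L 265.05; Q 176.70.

n(L) = 1300 / 265.05 = 4.905 mol
n(Q) = 1160 / 176.70 = 6.565 mol
n(B) via (i) = (3/2)×4.905 = 7.358 mol
n(B) via (ii) = (2/2)×6.565 = 6.565 mol
total n(B) = 7.358 + 6.565 = 13.92 mol

13.9 mol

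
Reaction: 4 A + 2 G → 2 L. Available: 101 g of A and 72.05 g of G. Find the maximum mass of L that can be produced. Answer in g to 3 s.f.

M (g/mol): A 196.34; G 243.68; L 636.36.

164 g

n(A) = 101.0 / 196.34 = 0.5144 mol
n(G) = 72.05 / 243.68 = 0.2957 mol
n/ν → A: 0.1286, G: 0.1479; A is limiting.
n(L) = (2/4) × 0.5144 = 0.2572 mol
mass = 0.2572 × 636.36 = 163.7 g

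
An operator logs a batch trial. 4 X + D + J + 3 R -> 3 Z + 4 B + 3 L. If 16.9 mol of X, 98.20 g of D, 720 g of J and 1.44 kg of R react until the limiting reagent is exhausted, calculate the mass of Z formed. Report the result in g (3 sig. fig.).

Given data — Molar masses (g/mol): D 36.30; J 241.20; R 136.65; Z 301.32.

n(X) = 16.90 mol
n(D) = 98.20 / 36.30 = 2.705 mol
n(J) = 720.0 / 241.20 = 2.985 mol
n(R) = 1.440×1000 / 136.65 = 10.54 mol
n/ν for X = 16.90/4 = 4.225
n/ν for D = 2.705/1 = 2.705
n/ν for J = 2.985/1 = 2.985
n/ν for R = 10.54/3 = 3.513
Smallest n/ν is D → limiting reagent.
n(Z) = (3/1) × 2.705 = 8.115 mol
mass = 8.115 × 301.32 = 2445 g

2450 g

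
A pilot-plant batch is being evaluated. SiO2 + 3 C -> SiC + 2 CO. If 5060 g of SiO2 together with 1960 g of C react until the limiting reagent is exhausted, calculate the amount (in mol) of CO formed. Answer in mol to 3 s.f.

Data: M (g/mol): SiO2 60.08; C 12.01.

n(SiO2) = 5060 / 60.08 = 84.22 mol
n(C) = 1960 / 12.01 = 163.2 mol
n/ν for SiO2 = 84.22/1 = 84.22
n/ν for C = 163.2/3 = 54.40
Smallest n/ν is C → limiting reagent.
n(CO) = (2/3) × 163.2 = 108.8 mol

109 mol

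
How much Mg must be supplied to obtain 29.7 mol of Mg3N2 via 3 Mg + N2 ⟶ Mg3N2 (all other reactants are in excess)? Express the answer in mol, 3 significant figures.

n(Mg3N2) = 29.70 mol
n(Mg) = (3/1) × 29.70 = 89.10 mol

89.1 mol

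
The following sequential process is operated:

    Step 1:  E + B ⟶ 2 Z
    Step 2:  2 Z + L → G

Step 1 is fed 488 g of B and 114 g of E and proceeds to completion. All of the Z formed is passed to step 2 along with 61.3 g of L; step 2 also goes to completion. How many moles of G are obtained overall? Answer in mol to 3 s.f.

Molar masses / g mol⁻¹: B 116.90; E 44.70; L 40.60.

1.51 mol

Step 1:
n(B) = 488.0 / 116.90 = 4.175 mol
n(E) = 114.0 / 44.70 = 2.550 mol
n/ν for B = 4.175/1 = 4.175
n/ν for E = 2.550/1 = 2.550
Smallest n/ν is E → limiting reagent.
n(Z) produced = (2/1) × 2.550 = 5.100 mol
Step 2:
n(Z) available = 5.100 mol
n(L) = 61.30 / 40.60 = 1.510 mol
n/ν for Z = 5.100/2 = 2.550
n/ν for L = 1.510/1 = 1.510
Smallest n/ν is L → limiting reagent.
n(G) = (1/1) × 1.510 = 1.510 mol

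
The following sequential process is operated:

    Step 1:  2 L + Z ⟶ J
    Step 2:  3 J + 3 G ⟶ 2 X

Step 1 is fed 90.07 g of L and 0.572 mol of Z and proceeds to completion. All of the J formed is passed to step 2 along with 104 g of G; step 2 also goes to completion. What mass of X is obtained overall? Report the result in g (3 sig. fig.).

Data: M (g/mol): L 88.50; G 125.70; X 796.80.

270 g

Step 1:
n(L) = 90.07 / 88.50 = 1.018 mol
n(Z) = 0.5720 mol
n/ν for L = 1.018/2 = 0.5090
n/ν for Z = 0.5720/1 = 0.5720
Smallest n/ν is L → limiting reagent.
n(J) produced = (1/2) × 1.018 = 0.5090 mol
Step 2:
n(J) available = 0.5090 mol
n(G) = 104.0 / 125.70 = 0.8274 mol
n/ν for J = 0.5090/3 = 0.1697
n/ν for G = 0.8274/3 = 0.2758
Smallest n/ν is J → limiting reagent.
n(X) = (2/3) × 0.5090 = 0.3393 mol
mass = 0.3393 × 796.80 = 270.4 g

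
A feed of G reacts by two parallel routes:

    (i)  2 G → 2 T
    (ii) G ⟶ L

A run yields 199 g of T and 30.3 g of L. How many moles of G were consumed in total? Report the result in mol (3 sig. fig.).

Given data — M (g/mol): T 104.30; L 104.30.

n(T) = 199 / 104.30 = 1.908 mol
n(L) = 30.3 / 104.30 = 0.2905 mol
n(G) via (i) = (2/2)×1.908 = 1.908 mol
n(G) via (ii) = (1/1)×0.2905 = 0.2905 mol
total n(G) = 1.908 + 0.2905 = 2.199 mol

2.20 mol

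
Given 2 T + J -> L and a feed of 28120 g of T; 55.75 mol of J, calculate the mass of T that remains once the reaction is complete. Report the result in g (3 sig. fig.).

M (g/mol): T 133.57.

13200 g

n(T) = 28120 / 133.57 = 210.5 mol
n(J) = 55.75 mol
n/ν for T = 210.5/2 = 105.3
n/ν for J = 55.75/1 = 55.75
Smallest n/ν is J → limiting reagent.
T consumed = (2/1) × 55.75 = 111.5 mol
T remaining = 210.5 − 111.5 = 99.00 mol
mass = 99.00 × 133.57 = 13220 g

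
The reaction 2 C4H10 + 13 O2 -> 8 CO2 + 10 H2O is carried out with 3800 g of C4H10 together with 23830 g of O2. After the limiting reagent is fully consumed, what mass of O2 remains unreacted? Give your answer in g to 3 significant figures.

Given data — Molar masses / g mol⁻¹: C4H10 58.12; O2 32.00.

10200 g

n(C4H10) = 3800 / 58.12 = 65.38 mol
n(O2) = 23830 / 32.00 = 744.7 mol
n/ν for C4H10 = 65.38/2 = 32.69
n/ν for O2 = 744.7/13 = 57.28
Smallest n/ν is C4H10 → limiting reagent.
O2 consumed = (13/2) × 65.38 = 425.0 mol
O2 remaining = 744.7 − 425.0 = 319.7 mol
mass = 319.7 × 32.00 = 10230 g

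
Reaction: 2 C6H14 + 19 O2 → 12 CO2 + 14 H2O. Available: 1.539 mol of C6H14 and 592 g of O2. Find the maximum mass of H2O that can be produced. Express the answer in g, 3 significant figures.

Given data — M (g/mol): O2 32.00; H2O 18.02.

n(C6H14) = 1.539 mol
n(O2) = 592.0 / 32.00 = 18.50 mol
n/ν for C6H14 = 1.539/2 = 0.7695
n/ν for O2 = 18.50/19 = 0.9737
Smallest n/ν is C6H14 → limiting reagent.
n(H2O) = (14/2) × 1.539 = 10.77 mol
mass = 10.77 × 18.02 = 194.1 g

194 g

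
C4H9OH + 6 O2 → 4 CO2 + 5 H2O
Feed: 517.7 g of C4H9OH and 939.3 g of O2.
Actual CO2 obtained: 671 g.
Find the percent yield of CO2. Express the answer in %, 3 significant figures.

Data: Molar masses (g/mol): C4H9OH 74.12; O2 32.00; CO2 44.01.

77.9 %

n(C4H9OH) = 517.7 / 74.12 = 6.985 mol
n(O2) = 939.3 / 32.00 = 29.35 mol
n/ν for C4H9OH = 6.985/1 = 6.985
n/ν for O2 = 29.35/6 = 4.892
Smallest n/ν is O2 → limiting reagent.
theoretical n(CO2) = (4/6) × 29.35 = 19.57 mol → 861.3 g
% yield = 671 / 861.3 × 100 = 77.91 %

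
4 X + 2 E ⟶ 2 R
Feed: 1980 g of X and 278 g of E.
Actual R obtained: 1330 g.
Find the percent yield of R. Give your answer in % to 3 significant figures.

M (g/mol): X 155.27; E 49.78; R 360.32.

66.1 %

n(X) = 1980 / 155.27 = 12.75 mol
n(E) = 278.0 / 49.78 = 5.585 mol
n/ν for X = 12.75/4 = 3.188
n/ν for E = 5.585/2 = 2.793
Smallest n/ν is E → limiting reagent.
theoretical n(R) = (2/2) × 5.585 = 5.585 mol → 2012 g
% yield = 1330 / 2012 × 100 = 66.10 %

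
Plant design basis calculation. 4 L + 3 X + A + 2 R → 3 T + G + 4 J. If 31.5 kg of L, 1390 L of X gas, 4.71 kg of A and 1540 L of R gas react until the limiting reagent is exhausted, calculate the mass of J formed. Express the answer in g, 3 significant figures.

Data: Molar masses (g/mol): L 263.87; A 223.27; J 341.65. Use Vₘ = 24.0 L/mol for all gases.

n(L) = 31.50×1000 / 263.87 = 119.4 mol
n(X) = 1390 / 24.0 = 57.92 mol
n(A) = 4.710×1000 / 223.27 = 21.10 mol
n(R) = 1540 / 24.0 = 64.17 mol
n/ν for L = 119.4/4 = 29.85
n/ν for X = 57.92/3 = 19.31
n/ν for A = 21.10/1 = 21.10
n/ν for R = 64.17/2 = 32.09
Smallest n/ν is X → limiting reagent.
n(J) = (4/3) × 57.92 = 77.23 mol
mass = 77.23 × 341.65 = 26390 g

26400 g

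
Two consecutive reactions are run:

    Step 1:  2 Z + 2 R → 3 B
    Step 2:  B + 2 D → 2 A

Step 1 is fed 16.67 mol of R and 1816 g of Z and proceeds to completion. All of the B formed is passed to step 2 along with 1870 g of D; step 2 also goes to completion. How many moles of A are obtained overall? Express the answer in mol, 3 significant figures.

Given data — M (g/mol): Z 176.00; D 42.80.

31.0 mol

Step 1:
n(R) = 16.67 mol
n(Z) = 1816 / 176.00 = 10.32 mol
n/ν for R = 16.67/2 = 8.335
n/ν for Z = 10.32/2 = 5.160
Smallest n/ν is Z → limiting reagent.
n(B) produced = (3/2) × 10.32 = 15.48 mol
Step 2:
n(B) available = 15.48 mol
n(D) = 1870 / 42.80 = 43.69 mol
n/ν for B = 15.48/1 = 15.48
n/ν for D = 43.69/2 = 21.85
Smallest n/ν is B → limiting reagent.
n(A) = (2/1) × 15.48 = 30.96 mol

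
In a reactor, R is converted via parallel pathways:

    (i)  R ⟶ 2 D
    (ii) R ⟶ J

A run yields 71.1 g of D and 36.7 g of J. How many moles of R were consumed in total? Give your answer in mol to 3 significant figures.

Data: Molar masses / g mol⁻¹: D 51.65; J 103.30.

1.04 mol

n(D) = 71.1 / 51.65 = 1.377 mol
n(J) = 36.7 / 103.30 = 0.3553 mol
n(R) via (i) = (1/2)×1.377 = 0.6885 mol
n(R) via (ii) = (1/1)×0.3553 = 0.3553 mol
total n(R) = 0.6885 + 0.3553 = 1.044 mol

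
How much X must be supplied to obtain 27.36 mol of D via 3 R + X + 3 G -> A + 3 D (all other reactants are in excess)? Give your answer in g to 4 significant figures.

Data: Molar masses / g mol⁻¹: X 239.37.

2183 g

n(D) = 27.36 mol
n(X) = (1/3) × 27.36 = 9.120 mol
mass = 9.120 × 239.37 = 2183 g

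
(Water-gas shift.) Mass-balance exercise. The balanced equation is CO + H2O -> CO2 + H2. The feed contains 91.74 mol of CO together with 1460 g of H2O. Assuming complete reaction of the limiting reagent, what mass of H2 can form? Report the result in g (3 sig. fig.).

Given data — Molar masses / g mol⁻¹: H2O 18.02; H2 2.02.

n(CO) = 91.74 mol
n(H2O) = 1460 / 18.02 = 81.02 mol
n/ν for CO = 91.74/1 = 91.74
n/ν for H2O = 81.02/1 = 81.02
Smallest n/ν is H2O → limiting reagent.
n(H2) = (1/1) × 81.02 = 81.02 mol
mass = 81.02 × 2.02 = 163.7 g

164 g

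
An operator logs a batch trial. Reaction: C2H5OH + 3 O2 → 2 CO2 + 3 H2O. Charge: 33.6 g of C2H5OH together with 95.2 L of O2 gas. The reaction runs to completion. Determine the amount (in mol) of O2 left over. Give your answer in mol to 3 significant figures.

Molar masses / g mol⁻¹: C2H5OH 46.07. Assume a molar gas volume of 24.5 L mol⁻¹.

n(C2H5OH) = 33.60 / 46.07 = 0.7293 mol
n(O2) = 95.20 / 24.5 = 3.886 mol
n/ν → C2H5OH: 0.7293, O2: 1.295; C2H5OH is limiting.
O2 consumed = (3/1) × 0.7293 = 2.188 mol
O2 remaining = 3.886 − 2.188 = 1.698 mol

1.70 mol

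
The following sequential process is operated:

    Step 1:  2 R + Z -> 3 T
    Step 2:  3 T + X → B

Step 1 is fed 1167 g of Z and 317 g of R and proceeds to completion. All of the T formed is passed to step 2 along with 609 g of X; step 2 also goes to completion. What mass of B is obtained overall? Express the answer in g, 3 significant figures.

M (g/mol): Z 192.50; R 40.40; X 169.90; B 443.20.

1590 g

Step 1:
n(Z) = 1167 / 192.50 = 6.062 mol
n(R) = 317.0 / 40.40 = 7.847 mol
n/ν for Z = 6.062/1 = 6.062
n/ν for R = 7.847/2 = 3.924
Smallest n/ν is R → limiting reagent.
n(T) produced = (3/2) × 7.847 = 11.77 mol
Step 2:
n(T) available = 11.77 mol
n(X) = 609.0 / 169.90 = 3.584 mol
n/ν for T = 11.77/3 = 3.923
n/ν for X = 3.584/1 = 3.584
Smallest n/ν is X → limiting reagent.
n(B) = (1/1) × 3.584 = 3.584 mol
mass = 3.584 × 443.20 = 1588 g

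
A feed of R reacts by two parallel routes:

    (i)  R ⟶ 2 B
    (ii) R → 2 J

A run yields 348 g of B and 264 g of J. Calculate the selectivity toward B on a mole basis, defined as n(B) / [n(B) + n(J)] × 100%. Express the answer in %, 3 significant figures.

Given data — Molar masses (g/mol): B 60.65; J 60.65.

n(B) = 348 / 60.65 = 5.738 mol
n(J) = 264 / 60.65 = 4.353 mol
selectivity = 5.738/(5.738+4.353) × 100 = 56.86 %

56.9 %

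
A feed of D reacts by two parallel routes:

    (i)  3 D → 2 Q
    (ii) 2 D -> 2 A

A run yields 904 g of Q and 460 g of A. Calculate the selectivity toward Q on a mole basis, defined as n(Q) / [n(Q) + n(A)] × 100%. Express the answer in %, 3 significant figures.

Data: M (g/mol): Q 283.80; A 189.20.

n(Q) = 904 / 283.80 = 3.185 mol
n(A) = 460 / 189.20 = 2.431 mol
selectivity = 3.185/(3.185+2.431) × 100 = 56.71 %

56.7 %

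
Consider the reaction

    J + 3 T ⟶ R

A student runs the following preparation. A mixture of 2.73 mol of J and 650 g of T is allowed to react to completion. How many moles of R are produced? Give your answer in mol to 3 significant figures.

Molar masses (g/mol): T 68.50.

n(J) = 2.730 mol
n(T) = 650.0 / 68.50 = 9.489 mol
n/ν for J = 2.730/1 = 2.730
n/ν for T = 9.489/3 = 3.163
Smallest n/ν is J → limiting reagent.
n(R) = (1/1) × 2.730 = 2.730 mol

2.73 mol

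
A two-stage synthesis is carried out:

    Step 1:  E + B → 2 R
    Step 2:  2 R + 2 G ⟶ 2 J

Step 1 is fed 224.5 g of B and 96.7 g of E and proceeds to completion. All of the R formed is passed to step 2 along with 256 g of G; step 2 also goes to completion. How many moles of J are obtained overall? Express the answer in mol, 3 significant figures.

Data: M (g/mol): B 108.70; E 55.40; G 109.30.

2.34 mol

Step 1:
n(B) = 224.5 / 108.70 = 2.065 mol
n(E) = 96.70 / 55.40 = 1.745 mol
n/ν for B = 2.065/1 = 2.065
n/ν for E = 1.745/1 = 1.745
Smallest n/ν is E → limiting reagent.
n(R) produced = (2/1) × 1.745 = 3.490 mol
Step 2:
n(R) available = 3.490 mol
n(G) = 256.0 / 109.30 = 2.342 mol
n/ν for R = 3.490/2 = 1.745
n/ν for G = 2.342/2 = 1.171
Smallest n/ν is G → limiting reagent.
n(J) = (2/2) × 2.342 = 2.342 mol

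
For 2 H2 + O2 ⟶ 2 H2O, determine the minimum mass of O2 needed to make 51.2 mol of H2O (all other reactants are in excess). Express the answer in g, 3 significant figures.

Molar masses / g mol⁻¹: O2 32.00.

n(H2O) = 51.20 mol
n(O2) = (1/2) × 51.20 = 25.60 mol
mass = 25.60 × 32.00 = 819.2 g

819 g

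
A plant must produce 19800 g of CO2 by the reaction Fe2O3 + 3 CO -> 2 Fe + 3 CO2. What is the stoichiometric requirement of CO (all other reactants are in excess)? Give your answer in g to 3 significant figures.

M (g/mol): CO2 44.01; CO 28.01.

12600 g

n(CO2) = 19800 / 44.01 = 449.9 mol
n(CO) = (3/3) × 449.9 = 449.9 mol
mass = 449.9 × 28.01 = 12600 g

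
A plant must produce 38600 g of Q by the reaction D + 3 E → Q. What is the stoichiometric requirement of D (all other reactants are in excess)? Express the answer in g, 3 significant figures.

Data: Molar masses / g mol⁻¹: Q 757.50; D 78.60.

4010 g

n(Q) = 38600 / 757.50 = 50.96 mol
n(D) = (1/1) × 50.96 = 50.96 mol
mass = 50.96 × 78.60 = 4005 g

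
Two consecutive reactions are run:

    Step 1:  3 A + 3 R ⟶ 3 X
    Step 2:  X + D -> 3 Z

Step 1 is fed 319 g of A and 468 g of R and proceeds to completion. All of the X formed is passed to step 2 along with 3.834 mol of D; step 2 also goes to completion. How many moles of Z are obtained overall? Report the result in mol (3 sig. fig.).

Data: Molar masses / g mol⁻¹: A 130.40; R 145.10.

7.34 mol

Step 1:
n(A) = 319.0 / 130.40 = 2.446 mol
n(R) = 468.0 / 145.10 = 3.225 mol
n/ν → A: 0.8153, R: 1.075; A is limiting.
n(X) produced = (3/3) × 2.446 = 2.446 mol
Step 2:
n(X) available = 2.446 mol
n(D) = 3.834 mol
n/ν → X: 2.446, D: 3.834; X is limiting.
n(Z) = (3/1) × 2.446 = 7.338 mol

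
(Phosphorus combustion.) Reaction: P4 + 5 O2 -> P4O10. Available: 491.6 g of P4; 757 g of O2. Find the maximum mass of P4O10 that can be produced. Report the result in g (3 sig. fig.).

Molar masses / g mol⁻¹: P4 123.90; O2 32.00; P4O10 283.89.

1130 g

n(P4) = 491.6 / 123.90 = 3.968 mol
n(O2) = 757.0 / 32.00 = 23.66 mol
n/ν for P4 = 3.968/1 = 3.968
n/ν for O2 = 23.66/5 = 4.732
Smallest n/ν is P4 → limiting reagent.
n(P4O10) = (1/1) × 3.968 = 3.968 mol
mass = 3.968 × 283.89 = 1126 g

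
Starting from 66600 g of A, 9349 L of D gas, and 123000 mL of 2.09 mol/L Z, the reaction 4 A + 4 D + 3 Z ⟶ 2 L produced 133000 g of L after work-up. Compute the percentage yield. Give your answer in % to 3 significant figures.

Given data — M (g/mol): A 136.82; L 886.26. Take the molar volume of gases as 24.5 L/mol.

n(A) = 66600 / 136.82 = 486.8 mol
n(D) = 9349 / 24.5 = 381.6 mol
n(Z) = 2.09 × 123000/1000 = 257.1 mol
n/ν for A = 486.8/4 = 121.7
n/ν for D = 381.6/4 = 95.40
n/ν for Z = 257.1/3 = 85.70
Smallest n/ν is Z → limiting reagent.
theoretical n(L) = (2/3) × 257.1 = 171.4 mol → 151900 g
% yield = 133000 / 151900 × 100 = 87.56 %

87.6 %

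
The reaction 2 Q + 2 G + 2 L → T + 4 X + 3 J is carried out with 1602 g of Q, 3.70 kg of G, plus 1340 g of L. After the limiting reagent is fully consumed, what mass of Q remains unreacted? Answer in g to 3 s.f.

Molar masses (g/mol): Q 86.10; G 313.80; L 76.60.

n(Q) = 1602 / 86.10 = 18.61 mol
n(G) = 3.700×1000 / 313.80 = 11.79 mol
n(L) = 1340 / 76.60 = 17.49 mol
n/ν for Q = 18.61/2 = 9.305
n/ν for G = 11.79/2 = 5.895
n/ν for L = 17.49/2 = 8.745
Smallest n/ν is G → limiting reagent.
Q consumed = (2/2) × 11.79 = 11.79 mol
Q remaining = 18.61 − 11.79 = 6.820 mol
mass = 6.820 × 86.10 = 587.2 g

587 g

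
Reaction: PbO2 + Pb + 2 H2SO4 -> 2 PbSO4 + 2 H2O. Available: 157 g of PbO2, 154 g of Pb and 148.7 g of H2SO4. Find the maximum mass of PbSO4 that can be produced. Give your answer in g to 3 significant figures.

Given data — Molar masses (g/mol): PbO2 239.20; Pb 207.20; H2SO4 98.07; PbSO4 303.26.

398 g

n(PbO2) = 157.0 / 239.20 = 0.6564 mol
n(Pb) = 154.0 / 207.20 = 0.7432 mol
n(H2SO4) = 148.7 / 98.07 = 1.516 mol
n/ν for PbO2 = 0.6564/1 = 0.6564
n/ν for Pb = 0.7432/1 = 0.7432
n/ν for H2SO4 = 1.516/2 = 0.7580
Smallest n/ν is PbO2 → limiting reagent.
n(PbSO4) = (2/1) × 0.6564 = 1.313 mol
mass = 1.313 × 303.26 = 398.2 g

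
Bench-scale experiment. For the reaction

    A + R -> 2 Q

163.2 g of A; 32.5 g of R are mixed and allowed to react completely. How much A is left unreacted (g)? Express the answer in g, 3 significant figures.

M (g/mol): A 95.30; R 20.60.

n(A) = 163.2 / 95.30 = 1.712 mol
n(R) = 32.50 / 20.60 = 1.578 mol
n/ν for A = 1.712/1 = 1.712
n/ν for R = 1.578/1 = 1.578
Smallest n/ν is R → limiting reagent.
A consumed = (1/1) × 1.578 = 1.578 mol
A remaining = 1.712 − 1.578 = 0.1340 mol
mass = 0.1340 × 95.30 = 12.77 g

12.8 g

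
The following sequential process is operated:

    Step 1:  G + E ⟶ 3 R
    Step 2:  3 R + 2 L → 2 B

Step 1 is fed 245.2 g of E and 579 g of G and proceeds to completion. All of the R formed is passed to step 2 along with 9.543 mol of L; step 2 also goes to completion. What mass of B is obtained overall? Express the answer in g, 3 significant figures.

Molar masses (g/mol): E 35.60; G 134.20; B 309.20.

Step 1:
n(E) = 245.2 / 35.60 = 6.888 mol
n(G) = 579.0 / 134.20 = 4.314 mol
n/ν for E = 6.888/1 = 6.888
n/ν for G = 4.314/1 = 4.314
Smallest n/ν is G → limiting reagent.
n(R) produced = (3/1) × 4.314 = 12.94 mol
Step 2:
n(R) available = 12.94 mol
n(L) = 9.543 mol
n/ν for R = 12.94/3 = 4.313
n/ν for L = 9.543/2 = 4.772
Smallest n/ν is R → limiting reagent.
n(B) = (2/3) × 12.94 = 8.627 mol
mass = 8.627 × 309.20 = 2667 g

2670 g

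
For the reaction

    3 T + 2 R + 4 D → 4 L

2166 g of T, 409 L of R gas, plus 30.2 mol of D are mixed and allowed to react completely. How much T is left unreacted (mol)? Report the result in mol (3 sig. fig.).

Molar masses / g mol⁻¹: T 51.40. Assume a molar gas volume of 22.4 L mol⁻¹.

n(T) = 2166 / 51.40 = 42.14 mol
n(R) = 409.0 / 22.4 = 18.26 mol
n(D) = 30.20 mol
n/ν → T: 14.05, R: 9.130, D: 7.550; D is limiting.
T consumed = (3/4) × 30.20 = 22.65 mol
T remaining = 42.14 − 22.65 = 19.49 mol

19.5 mol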